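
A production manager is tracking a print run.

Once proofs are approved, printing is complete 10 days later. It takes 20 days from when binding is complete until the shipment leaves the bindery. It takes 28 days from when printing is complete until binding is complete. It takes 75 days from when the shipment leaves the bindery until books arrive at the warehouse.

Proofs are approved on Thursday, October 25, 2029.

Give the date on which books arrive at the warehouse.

Proofs are approved: Oct 25, 2029.
Printing is complete: Oct 25, 2029 + 10 days = Nov 4, 2029.
Binding is complete: Nov 4, 2029 + 28 days = Dec 2, 2029.
The shipment leaves the bindery: Dec 2, 2029 + 20 days = Dec 22, 2029.
Books arrive at the warehouse: Dec 22, 2029 + 75 days = Mar 7, 2030.

Thursday, March 7, 2030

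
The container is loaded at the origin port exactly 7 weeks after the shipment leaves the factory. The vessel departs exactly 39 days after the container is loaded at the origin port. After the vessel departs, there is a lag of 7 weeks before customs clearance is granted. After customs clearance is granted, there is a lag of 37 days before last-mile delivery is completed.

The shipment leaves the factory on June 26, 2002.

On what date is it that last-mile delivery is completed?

The shipment leaves the factory: Jun 26, 2002.
The container is loaded at the origin port: Jun 26, 2002 + 7 weeks = Aug 14, 2002.
The vessel departs: Aug 14, 2002 + 39 days = Sep 22, 2002.
Customs clearance is granted: Sep 22, 2002 + 7 weeks = Nov 10, 2002.
Last-mile delivery is completed: Nov 10, 2002 + 37 days = Dec 17, 2002.

December 17, 2002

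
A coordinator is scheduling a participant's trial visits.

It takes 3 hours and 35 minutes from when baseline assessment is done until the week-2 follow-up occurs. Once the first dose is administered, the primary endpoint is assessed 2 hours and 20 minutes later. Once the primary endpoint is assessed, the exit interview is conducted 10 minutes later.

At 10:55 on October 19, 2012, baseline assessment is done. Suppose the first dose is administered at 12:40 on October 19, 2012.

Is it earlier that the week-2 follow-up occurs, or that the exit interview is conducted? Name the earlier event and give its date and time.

Baseline assessment is done: 10:55 Oct 19, 2012.
The week-2 follow-up occurs: 10:55 Oct 19, 2012 + 3h35m = 14:30 Oct 19, 2012.
The first dose is administered: 12:40 Oct 19, 2012.
The primary endpoint is assessed: 12:40 Oct 19, 2012 + 2h20m = 15:00 Oct 19, 2012.
The exit interview is conducted: 15:00 Oct 19, 2012 + 10m = 15:10 Oct 19, 2012.
Comparing: the week-2 follow-up occurs at 14:30 Oct 19, 2012 vs the exit interview is conducted at 15:10 Oct 19, 2012. Earlier: the week-2 follow-up occurs.

The week-2 follow-up occurs — 14:30 on October 19, 2012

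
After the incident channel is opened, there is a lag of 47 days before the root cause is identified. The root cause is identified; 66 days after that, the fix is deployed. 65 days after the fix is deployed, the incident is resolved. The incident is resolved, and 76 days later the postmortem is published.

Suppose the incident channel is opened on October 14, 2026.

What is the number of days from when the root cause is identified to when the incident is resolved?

131 days

Causal path: the root cause is identified → the fix is deployed → the incident is resolved.
Total delay along the path: 66 + 65 = 131 days.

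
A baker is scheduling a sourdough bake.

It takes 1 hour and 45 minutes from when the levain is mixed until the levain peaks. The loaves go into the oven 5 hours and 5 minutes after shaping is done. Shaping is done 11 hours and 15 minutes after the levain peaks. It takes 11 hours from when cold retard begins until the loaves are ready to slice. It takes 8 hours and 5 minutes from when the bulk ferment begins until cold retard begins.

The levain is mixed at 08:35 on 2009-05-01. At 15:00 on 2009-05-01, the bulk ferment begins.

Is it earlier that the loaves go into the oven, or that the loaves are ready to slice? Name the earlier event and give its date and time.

The loaves go into the oven — 02:40 on 2009-05-02

The levain is mixed: 08:35 May 1, 2009.
The levain peaks: 08:35 May 1, 2009 + 1h45m = 10:20 May 1, 2009.
Shaping is done: 10:20 May 1, 2009 + 11h15m = 21:35 May 1, 2009.
The loaves go into the oven: 21:35 May 1, 2009 + 5h05m = 02:40 May 2, 2009.
The bulk ferment begins: 15:00 May 1, 2009.
Cold retard begins: 15:00 May 1, 2009 + 8h05m = 23:05 May 1, 2009.
The loaves are ready to slice: 23:05 May 1, 2009 + 11h = 10:05 May 2, 2009.
Comparing: the loaves go into the oven at 02:40 May 2, 2009 vs the loaves are ready to slice at 10:05 May 2, 2009. Earlier: the loaves go into the oven.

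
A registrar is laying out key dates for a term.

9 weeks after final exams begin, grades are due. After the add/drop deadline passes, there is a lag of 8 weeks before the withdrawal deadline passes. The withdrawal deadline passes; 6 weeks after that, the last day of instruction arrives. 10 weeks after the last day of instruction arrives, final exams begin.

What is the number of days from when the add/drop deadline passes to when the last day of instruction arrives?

Causal path: the add/drop deadline passes → the withdrawal deadline passes → the last day of instruction arrives.
Total delay along the path: 8 + 6 weeks = 14 weeks = 98 days.

98 days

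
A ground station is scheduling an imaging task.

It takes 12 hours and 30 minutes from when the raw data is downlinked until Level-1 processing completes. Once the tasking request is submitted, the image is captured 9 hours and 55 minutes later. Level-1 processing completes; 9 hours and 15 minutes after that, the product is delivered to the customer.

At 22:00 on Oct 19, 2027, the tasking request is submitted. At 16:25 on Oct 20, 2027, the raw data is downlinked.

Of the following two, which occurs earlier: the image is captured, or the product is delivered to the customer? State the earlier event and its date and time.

The image is captured — 07:55 on Oct 20, 2027

The tasking request is submitted: 22:00 Oct 19, 2027.
The image is captured: 22:00 Oct 19, 2027 + 9h55m = 07:55 Oct 20, 2027.
The raw data is downlinked: 16:25 Oct 20, 2027.
Level-1 processing completes: 16:25 Oct 20, 2027 + 12h30m = 04:55 Oct 21, 2027.
The product is delivered to the customer: 04:55 Oct 21, 2027 + 9h15m = 14:10 Oct 21, 2027.
Comparing: the image is captured at 07:55 Oct 20, 2027 vs the product is delivered to the customer at 14:10 Oct 21, 2027. Earlier: the image is captured.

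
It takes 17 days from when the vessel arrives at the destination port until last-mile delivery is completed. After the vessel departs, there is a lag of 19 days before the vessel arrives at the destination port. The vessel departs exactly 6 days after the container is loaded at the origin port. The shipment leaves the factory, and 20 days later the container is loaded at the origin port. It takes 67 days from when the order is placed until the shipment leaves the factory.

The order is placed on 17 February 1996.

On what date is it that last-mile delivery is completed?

The order is placed: Feb 17, 1996.
The shipment leaves the factory: Feb 17, 1996 + 67 days = Apr 24, 1996.
The container is loaded at the origin port: Apr 24, 1996 + 20 days = May 14, 1996.
The vessel departs: May 14, 1996 + 6 days = May 20, 1996.
The vessel arrives at the destination port: May 20, 1996 + 19 days = Jun 8, 1996.
Last-mile delivery is completed: Jun 8, 1996 + 17 days = Jun 25, 1996.

25 June 1996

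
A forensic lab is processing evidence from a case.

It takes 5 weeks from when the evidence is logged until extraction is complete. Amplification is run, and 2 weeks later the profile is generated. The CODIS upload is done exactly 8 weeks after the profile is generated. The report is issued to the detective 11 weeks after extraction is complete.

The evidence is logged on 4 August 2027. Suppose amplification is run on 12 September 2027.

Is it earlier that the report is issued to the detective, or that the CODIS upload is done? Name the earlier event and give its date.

The evidence is logged: Aug 4, 2027.
Extraction is complete: Aug 4, 2027 + 5 weeks = Sep 8, 2027.
The report is issued to the detective: Sep 8, 2027 + 11 weeks = Nov 24, 2027.
Amplification is run: Sep 12, 2027.
The profile is generated: Sep 12, 2027 + 2 weeks = Sep 26, 2027.
The CODIS upload is done: Sep 26, 2027 + 8 weeks = Nov 21, 2027.
Comparing: the report is issued to the detective on Nov 24, 2027 vs the CODIS upload is done on Nov 21, 2027. Earlier: the CODIS upload is done.

The CODIS upload is done — 21 November 2027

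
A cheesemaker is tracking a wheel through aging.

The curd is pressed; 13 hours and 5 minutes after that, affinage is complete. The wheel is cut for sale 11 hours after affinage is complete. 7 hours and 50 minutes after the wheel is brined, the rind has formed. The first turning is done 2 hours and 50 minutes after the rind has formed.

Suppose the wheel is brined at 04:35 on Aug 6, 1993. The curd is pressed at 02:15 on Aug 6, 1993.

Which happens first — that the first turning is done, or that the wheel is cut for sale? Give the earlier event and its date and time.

The first turning is done — 15:15 on Aug 6, 1993

The wheel is brined: 04:35 Aug 6, 1993.
The rind has formed: 04:35 Aug 6, 1993 + 7h50m = 12:25 Aug 6, 1993.
The first turning is done: 12:25 Aug 6, 1993 + 2h50m = 15:15 Aug 6, 1993.
The curd is pressed: 02:15 Aug 6, 1993.
Affinage is complete: 02:15 Aug 6, 1993 + 13h05m = 15:20 Aug 6, 1993.
The wheel is cut for sale: 15:20 Aug 6, 1993 + 11h = 02:20 Aug 7, 1993.
Comparing: the first turning is done at 15:15 Aug 6, 1993 vs the wheel is cut for sale at 02:20 Aug 7, 1993. Earlier: the first turning is done.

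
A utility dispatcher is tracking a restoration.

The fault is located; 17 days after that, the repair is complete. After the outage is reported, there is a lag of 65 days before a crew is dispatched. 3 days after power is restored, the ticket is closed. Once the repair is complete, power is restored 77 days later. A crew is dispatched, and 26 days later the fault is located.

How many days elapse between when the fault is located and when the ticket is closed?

Causal path: the fault is located → the repair is complete → power is restored → the ticket is closed.
Total delay along the path: 17 + 77 + 3 = 97 days.

97 days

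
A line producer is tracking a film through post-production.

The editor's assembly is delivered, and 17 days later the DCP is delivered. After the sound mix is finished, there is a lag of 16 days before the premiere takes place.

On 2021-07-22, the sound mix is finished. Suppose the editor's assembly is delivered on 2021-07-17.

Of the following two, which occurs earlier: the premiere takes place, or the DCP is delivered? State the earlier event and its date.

The DCP is delivered — 2021-08-03

The sound mix is finished: Jul 22, 2021.
The premiere takes place: Jul 22, 2021 + 16 days = Aug 7, 2021.
The editor's assembly is delivered: Jul 17, 2021.
The DCP is delivered: Jul 17, 2021 + 17 days = Aug 3, 2021.
Comparing: the premiere takes place on Aug 7, 2021 vs the DCP is delivered on Aug 3, 2021. Earlier: the DCP is delivered.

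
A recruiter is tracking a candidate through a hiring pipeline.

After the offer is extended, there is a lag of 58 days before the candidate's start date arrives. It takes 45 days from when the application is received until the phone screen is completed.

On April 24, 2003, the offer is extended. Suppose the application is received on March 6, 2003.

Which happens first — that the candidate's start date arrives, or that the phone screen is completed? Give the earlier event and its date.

The offer is extended: Apr 24, 2003.
The candidate's start date arrives: Apr 24, 2003 + 58 days = Jun 21, 2003.
The application is received: Mar 6, 2003.
The phone screen is completed: Mar 6, 2003 + 45 days = Apr 20, 2003.
Comparing: the candidate's start date arrives on Jun 21, 2003 vs the phone screen is completed on Apr 20, 2003. Earlier: the phone screen is completed.

The phone screen is completed — April 20, 2003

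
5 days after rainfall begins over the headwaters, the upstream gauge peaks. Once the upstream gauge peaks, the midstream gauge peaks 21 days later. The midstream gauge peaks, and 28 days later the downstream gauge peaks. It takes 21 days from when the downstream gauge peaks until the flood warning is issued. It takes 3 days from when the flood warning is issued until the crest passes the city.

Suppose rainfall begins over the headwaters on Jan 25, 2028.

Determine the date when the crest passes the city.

Rainfall begins over the headwaters: Jan 25, 2028.
The upstream gauge peaks: Jan 25, 2028 + 5 days = Jan 30, 2028.
The midstream gauge peaks: Jan 30, 2028 + 21 days = Feb 20, 2028.
The downstream gauge peaks: Feb 20, 2028 + 28 days = Mar 19, 2028.
The flood warning is issued: Mar 19, 2028 + 21 days = Apr 9, 2028.
The crest passes the city: Apr 9, 2028 + 3 days = Apr 12, 2028.

Apr 12, 2028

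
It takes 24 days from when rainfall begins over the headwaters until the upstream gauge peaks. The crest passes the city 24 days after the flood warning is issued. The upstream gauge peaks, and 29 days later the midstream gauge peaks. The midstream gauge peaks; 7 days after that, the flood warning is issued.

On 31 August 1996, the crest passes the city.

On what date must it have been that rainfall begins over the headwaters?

8 June 1996

The crest passes the city: Aug 31, 1996.
The flood warning is issued: Aug 31, 1996 − 24 days = Aug 7, 1996.
The midstream gauge peaks: Aug 7, 1996 − 7 days = Jul 31, 1996.
The upstream gauge peaks: Jul 31, 1996 − 29 days = Jul 2, 1996.
Rainfall begins over the headwaters: Jul 2, 1996 − 24 days = Jun 8, 1996.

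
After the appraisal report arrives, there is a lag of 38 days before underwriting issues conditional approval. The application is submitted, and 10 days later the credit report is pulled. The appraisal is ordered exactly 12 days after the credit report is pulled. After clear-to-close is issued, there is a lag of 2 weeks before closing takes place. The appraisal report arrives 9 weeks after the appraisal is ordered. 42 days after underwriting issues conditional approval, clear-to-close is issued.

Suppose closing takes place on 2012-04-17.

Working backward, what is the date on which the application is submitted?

2011-10-21

Closing takes place: Apr 17, 2012.
Clear-to-close is issued: Apr 17, 2012 − 2 weeks = Apr 3, 2012.
Underwriting issues conditional approval: Apr 3, 2012 − 42 days = Feb 21, 2012.
The appraisal report arrives: Feb 21, 2012 − 38 days = Jan 14, 2012.
The appraisal is ordered: Jan 14, 2012 − 9 weeks = Nov 12, 2011.
The credit report is pulled: Nov 12, 2011 − 12 days = Oct 31, 2011.
The application is submitted: Oct 31, 2011 − 10 days = Oct 21, 2011.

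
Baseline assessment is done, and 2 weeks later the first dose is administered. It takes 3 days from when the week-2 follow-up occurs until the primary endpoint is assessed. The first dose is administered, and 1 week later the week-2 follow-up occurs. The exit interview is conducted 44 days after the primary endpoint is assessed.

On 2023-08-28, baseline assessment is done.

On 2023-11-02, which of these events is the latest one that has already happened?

Baseline assessment is done: Aug 28, 2023.
The first dose is administered: Aug 28, 2023 + 2 weeks = Sep 11, 2023.
The week-2 follow-up occurs: Sep 11, 2023 + 1 week = Sep 18, 2023.
The primary endpoint is assessed: Sep 18, 2023 + 3 days = Sep 21, 2023.
The exit interview is conducted: Sep 21, 2023 + 44 days = Nov 4, 2023.
Nov 2, 2023 falls between when the primary endpoint is assessed (Sep 21, 2023) and when the exit interview is conducted (Nov 4, 2023).

The primary endpoint is assessed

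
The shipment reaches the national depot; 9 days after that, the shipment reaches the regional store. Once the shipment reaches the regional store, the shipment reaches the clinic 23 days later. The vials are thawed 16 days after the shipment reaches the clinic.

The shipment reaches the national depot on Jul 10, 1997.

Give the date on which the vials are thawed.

The shipment reaches the national depot: Jul 10, 1997.
The shipment reaches the regional store: Jul 10, 1997 + 9 days = Jul 19, 1997.
The shipment reaches the clinic: Jul 19, 1997 + 23 days = Aug 11, 1997.
The vials are thawed: Aug 11, 1997 + 16 days = Aug 27, 1997.

Aug 27, 1997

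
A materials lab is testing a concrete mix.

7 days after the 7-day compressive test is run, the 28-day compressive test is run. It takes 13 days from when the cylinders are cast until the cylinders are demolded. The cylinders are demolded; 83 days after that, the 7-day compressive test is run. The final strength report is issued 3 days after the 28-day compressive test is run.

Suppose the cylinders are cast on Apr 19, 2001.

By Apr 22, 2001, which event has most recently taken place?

The cylinders are cast

The cylinders are cast: Apr 19, 2001.
The cylinders are demolded: Apr 19, 2001 + 13 days = May 2, 2001.
The 7-day compressive test is run: May 2, 2001 + 83 days = Jul 24, 2001.
The 28-day compressive test is run: Jul 24, 2001 + 7 days = Jul 31, 2001.
The final strength report is issued: Jul 31, 2001 + 3 days = Aug 3, 2001.
Apr 22, 2001 falls between when the cylinders are cast (Apr 19, 2001) and when the cylinders are demolded (May 2, 2001).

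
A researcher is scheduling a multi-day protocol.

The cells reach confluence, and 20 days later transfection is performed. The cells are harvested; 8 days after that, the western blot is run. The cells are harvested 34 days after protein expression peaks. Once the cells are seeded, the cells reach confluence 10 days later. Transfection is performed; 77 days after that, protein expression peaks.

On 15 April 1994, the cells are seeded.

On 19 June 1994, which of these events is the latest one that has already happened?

The cells are seeded: Apr 15, 1994.
The cells reach confluence: Apr 15, 1994 + 10 days = Apr 25, 1994.
Transfection is performed: Apr 25, 1994 + 20 days = May 15, 1994.
Protein expression peaks: May 15, 1994 + 77 days = Jul 31, 1994.
The cells are harvested: Jul 31, 1994 + 34 days = Sep 3, 1994.
The western blot is run: Sep 3, 1994 + 8 days = Sep 11, 1994.
Jun 19, 1994 falls between when transfection is performed (May 15, 1994) and when protein expression peaks (Jul 31, 1994).

Transfection is performed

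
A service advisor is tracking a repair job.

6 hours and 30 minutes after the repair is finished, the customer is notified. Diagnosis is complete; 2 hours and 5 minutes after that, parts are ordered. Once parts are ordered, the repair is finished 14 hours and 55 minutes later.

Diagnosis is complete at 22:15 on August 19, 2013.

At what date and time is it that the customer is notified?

21:45 on August 20, 2013

Diagnosis is complete: 22:15 Aug 19, 2013.
Parts are ordered: 22:15 Aug 19, 2013 + 2h05m = 00:20 Aug 20, 2013.
The repair is finished: 00:20 Aug 20, 2013 + 14h55m = 15:15 Aug 20, 2013.
The customer is notified: 15:15 Aug 20, 2013 + 6h30m = 21:45 Aug 20, 2013.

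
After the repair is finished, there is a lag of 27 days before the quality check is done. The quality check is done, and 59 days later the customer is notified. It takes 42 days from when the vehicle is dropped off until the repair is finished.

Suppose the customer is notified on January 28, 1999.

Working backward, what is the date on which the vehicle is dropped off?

The customer is notified: Jan 28, 1999.
The quality check is done: Jan 28, 1999 − 59 days = Nov 30, 1998.
The repair is finished: Nov 30, 1998 − 27 days = Nov 3, 1998.
The vehicle is dropped off: Nov 3, 1998 − 42 days = Sep 22, 1998.

September 22, 1998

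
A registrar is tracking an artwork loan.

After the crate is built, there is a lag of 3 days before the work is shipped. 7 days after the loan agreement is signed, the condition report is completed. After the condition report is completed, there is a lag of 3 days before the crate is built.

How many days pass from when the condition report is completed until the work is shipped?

Causal path: the condition report is completed → the crate is built → the work is shipped.
Total delay along the path: 3 + 3 = 6 days.

6 days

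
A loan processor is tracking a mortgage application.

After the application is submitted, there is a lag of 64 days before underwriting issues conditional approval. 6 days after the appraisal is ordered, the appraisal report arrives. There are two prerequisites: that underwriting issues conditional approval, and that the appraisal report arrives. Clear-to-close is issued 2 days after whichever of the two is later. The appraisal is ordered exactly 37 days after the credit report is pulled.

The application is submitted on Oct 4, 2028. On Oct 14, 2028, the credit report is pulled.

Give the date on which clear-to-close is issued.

The application is submitted: Oct 4, 2028.
Underwriting issues conditional approval: Oct 4, 2028 + 64 days = Dec 7, 2028.
The credit report is pulled: Oct 14, 2028.
The appraisal is ordered: Oct 14, 2028 + 37 days = Nov 20, 2028.
The appraisal report arrives: Nov 20, 2028 + 6 days = Nov 26, 2028.
Both prerequisites met — underwriting issues conditional approval (Dec 7, 2028), the appraisal report arrives (Nov 26, 2028); the later is Dec 7, 2028.
Clear-to-close is issued: Dec 7, 2028 + 2 days = Dec 9, 2028.

Dec 9, 2028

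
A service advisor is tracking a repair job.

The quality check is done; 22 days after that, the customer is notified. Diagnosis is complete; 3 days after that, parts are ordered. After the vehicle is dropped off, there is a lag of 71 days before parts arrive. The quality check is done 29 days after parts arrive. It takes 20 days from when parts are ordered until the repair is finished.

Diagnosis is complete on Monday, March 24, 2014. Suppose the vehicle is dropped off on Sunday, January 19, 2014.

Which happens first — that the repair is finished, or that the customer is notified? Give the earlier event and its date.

The repair is finished — Wednesday, April 16, 2014

Diagnosis is complete: Mar 24, 2014.
Parts are ordered: Mar 24, 2014 + 3 days = Mar 27, 2014.
The repair is finished: Mar 27, 2014 + 20 days = Apr 16, 2014.
The vehicle is dropped off: Jan 19, 2014.
Parts arrive: Jan 19, 2014 + 71 days = Mar 31, 2014.
The quality check is done: Mar 31, 2014 + 29 days = Apr 29, 2014.
The customer is notified: Apr 29, 2014 + 22 days = May 21, 2014.
Comparing: the repair is finished on Apr 16, 2014 vs the customer is notified on May 21, 2014. Earlier: the repair is finished.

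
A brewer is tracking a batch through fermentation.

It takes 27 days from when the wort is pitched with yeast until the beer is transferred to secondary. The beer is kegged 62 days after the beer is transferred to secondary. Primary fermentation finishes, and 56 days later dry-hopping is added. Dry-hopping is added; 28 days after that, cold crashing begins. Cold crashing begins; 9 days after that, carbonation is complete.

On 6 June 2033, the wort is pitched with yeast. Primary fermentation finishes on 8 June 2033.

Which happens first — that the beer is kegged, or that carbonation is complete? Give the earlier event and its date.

The wort is pitched with yeast: Jun 6, 2033.
The beer is transferred to secondary: Jun 6, 2033 + 27 days = Jul 3, 2033.
The beer is kegged: Jul 3, 2033 + 62 days = Sep 3, 2033.
Primary fermentation finishes: Jun 8, 2033.
Dry-hopping is added: Jun 8, 2033 + 56 days = Aug 3, 2033.
Cold crashing begins: Aug 3, 2033 + 28 days = Aug 31, 2033.
Carbonation is complete: Aug 31, 2033 + 9 days = Sep 9, 2033.
Comparing: the beer is kegged on Sep 3, 2033 vs carbonation is complete on Sep 9, 2033. Earlier: the beer is kegged.

The beer is kegged — 3 September 2033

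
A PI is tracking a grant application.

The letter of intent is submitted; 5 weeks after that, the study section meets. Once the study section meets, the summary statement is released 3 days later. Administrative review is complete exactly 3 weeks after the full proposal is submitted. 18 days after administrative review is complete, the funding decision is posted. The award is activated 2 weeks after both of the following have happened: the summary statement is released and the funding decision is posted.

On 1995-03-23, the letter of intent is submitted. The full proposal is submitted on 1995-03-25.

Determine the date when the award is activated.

1995-05-17

The letter of intent is submitted: Mar 23, 1995.
The study section meets: Mar 23, 1995 + 5 weeks = Apr 27, 1995.
The summary statement is released: Apr 27, 1995 + 3 days = Apr 30, 1995.
The full proposal is submitted: Mar 25, 1995.
Administrative review is complete: Mar 25, 1995 + 3 weeks = Apr 15, 1995.
The funding decision is posted: Apr 15, 1995 + 18 days = May 3, 1995.
Both prerequisites met — the summary statement is released (Apr 30, 1995), the funding decision is posted (May 3, 1995); the later is May 3, 1995.
The award is activated: May 3, 1995 + 2 weeks = May 17, 1995.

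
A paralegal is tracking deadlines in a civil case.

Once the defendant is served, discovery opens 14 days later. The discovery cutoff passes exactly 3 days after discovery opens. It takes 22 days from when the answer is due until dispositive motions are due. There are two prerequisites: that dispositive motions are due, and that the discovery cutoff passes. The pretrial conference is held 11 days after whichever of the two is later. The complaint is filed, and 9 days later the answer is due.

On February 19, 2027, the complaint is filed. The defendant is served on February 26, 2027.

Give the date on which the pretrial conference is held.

The complaint is filed: Feb 19, 2027.
The answer is due: Feb 19, 2027 + 9 days = Feb 28, 2027.
Dispositive motions are due: Feb 28, 2027 + 22 days = Mar 22, 2027.
The defendant is served: Feb 26, 2027.
Discovery opens: Feb 26, 2027 + 14 days = Mar 12, 2027.
The discovery cutoff passes: Mar 12, 2027 + 3 days = Mar 15, 2027.
Both prerequisites met — dispositive motions are due (Mar 22, 2027), the discovery cutoff passes (Mar 15, 2027); the later is Mar 22, 2027.
The pretrial conference is held: Mar 22, 2027 + 11 days = Apr 2, 2027.

April 2, 2027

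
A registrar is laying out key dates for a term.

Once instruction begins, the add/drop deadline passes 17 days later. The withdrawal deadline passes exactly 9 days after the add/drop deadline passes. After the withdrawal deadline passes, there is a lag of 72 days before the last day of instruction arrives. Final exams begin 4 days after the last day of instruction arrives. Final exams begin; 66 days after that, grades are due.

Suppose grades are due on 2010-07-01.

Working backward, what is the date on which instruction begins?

2010-01-14

Grades are due: Jul 1, 2010.
Final exams begin: Jul 1, 2010 − 66 days = Apr 26, 2010.
The last day of instruction arrives: Apr 26, 2010 − 4 days = Apr 22, 2010.
The withdrawal deadline passes: Apr 22, 2010 − 72 days = Feb 9, 2010.
The add/drop deadline passes: Feb 9, 2010 − 9 days = Jan 31, 2010.
Instruction begins: Jan 31, 2010 − 17 days = Jan 14, 2010.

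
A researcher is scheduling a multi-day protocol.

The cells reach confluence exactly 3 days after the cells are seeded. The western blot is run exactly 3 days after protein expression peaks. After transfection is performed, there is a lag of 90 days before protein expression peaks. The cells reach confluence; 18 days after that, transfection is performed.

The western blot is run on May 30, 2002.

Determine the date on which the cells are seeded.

The western blot is run: May 30, 2002.
Protein expression peaks: May 30, 2002 − 3 days = May 27, 2002.
Transfection is performed: May 27, 2002 − 90 days = Feb 26, 2002.
The cells reach confluence: Feb 26, 2002 − 18 days = Feb 8, 2002.
The cells are seeded: Feb 8, 2002 − 3 days = Feb 5, 2002.

Feb 5, 2002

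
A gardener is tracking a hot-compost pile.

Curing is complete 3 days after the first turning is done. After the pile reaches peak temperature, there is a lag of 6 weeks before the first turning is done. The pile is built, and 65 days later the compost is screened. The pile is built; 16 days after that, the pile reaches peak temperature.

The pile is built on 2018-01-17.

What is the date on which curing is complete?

The pile is built: Jan 17, 2018.
The pile reaches peak temperature: Jan 17, 2018 + 16 days = Feb 2, 2018.
The first turning is done: Feb 2, 2018 + 6 weeks = Mar 16, 2018.
Curing is complete: Mar 16, 2018 + 3 days = Mar 19, 2018.

2018-03-19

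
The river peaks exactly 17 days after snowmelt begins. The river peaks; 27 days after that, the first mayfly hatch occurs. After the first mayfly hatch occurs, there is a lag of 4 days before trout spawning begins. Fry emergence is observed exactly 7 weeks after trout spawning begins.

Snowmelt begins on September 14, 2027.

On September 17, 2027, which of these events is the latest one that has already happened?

Snowmelt begins: Sep 14, 2027.
The river peaks: Sep 14, 2027 + 17 days = Oct 1, 2027.
The first mayfly hatch occurs: Oct 1, 2027 + 27 days = Oct 28, 2027.
Trout spawning begins: Oct 28, 2027 + 4 days = Nov 1, 2027.
Fry emergence is observed: Nov 1, 2027 + 7 weeks = Dec 20, 2027.
Sep 17, 2027 falls between when snowmelt begins (Sep 14, 2027) and when the river peaks (Oct 1, 2027).

Snowmelt begins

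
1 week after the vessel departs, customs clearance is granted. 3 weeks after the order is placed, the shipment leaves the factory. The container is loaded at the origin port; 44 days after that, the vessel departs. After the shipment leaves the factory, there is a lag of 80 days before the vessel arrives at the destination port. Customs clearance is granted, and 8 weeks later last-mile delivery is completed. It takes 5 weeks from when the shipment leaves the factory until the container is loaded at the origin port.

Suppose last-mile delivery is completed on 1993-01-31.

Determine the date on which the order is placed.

Last-mile delivery is completed: Jan 31, 1993.
Customs clearance is granted: Jan 31, 1993 − 8 weeks = Dec 6, 1992.
The vessel departs: Dec 6, 1992 − 1 week = Nov 29, 1992.
The container is loaded at the origin port: Nov 29, 1992 − 44 days = Oct 16, 1992.
The shipment leaves the factory: Oct 16, 1992 − 5 weeks = Sep 11, 1992.
The order is placed: Sep 11, 1992 − 3 weeks = Aug 21, 1992.

1992-08-21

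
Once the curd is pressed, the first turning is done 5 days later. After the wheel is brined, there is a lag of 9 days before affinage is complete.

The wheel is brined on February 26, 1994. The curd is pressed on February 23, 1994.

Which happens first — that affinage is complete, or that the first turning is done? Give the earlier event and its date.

The wheel is brined: Feb 26, 1994.
Affinage is complete: Feb 26, 1994 + 9 days = Mar 7, 1994.
The curd is pressed: Feb 23, 1994.
The first turning is done: Feb 23, 1994 + 5 days = Feb 28, 1994.
Comparing: affinage is complete on Mar 7, 1994 vs the first turning is done on Feb 28, 1994. Earlier: the first turning is done.

The first turning is done — February 28, 1994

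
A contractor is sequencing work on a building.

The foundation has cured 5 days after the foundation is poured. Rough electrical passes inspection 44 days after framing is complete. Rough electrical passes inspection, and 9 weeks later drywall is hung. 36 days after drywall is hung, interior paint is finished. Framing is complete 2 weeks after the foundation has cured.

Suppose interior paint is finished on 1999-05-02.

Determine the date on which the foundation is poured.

1998-11-21

Interior paint is finished: May 2, 1999.
Drywall is hung: May 2, 1999 − 36 days = Mar 27, 1999.
Rough electrical passes inspection: Mar 27, 1999 − 9 weeks = Jan 23, 1999.
Framing is complete: Jan 23, 1999 − 44 days = Dec 10, 1998.
The foundation has cured: Dec 10, 1998 − 2 weeks = Nov 26, 1998.
The foundation is poured: Nov 26, 1998 − 5 days = Nov 21, 1998.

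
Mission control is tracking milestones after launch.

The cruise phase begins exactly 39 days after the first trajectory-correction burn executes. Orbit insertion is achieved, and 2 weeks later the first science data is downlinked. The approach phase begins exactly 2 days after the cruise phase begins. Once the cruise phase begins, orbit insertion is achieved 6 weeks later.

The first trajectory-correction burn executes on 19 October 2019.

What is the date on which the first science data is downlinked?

22 January 2020

The first trajectory-correction burn executes: Oct 19, 2019.
The cruise phase begins: Oct 19, 2019 + 39 days = Nov 27, 2019.
Orbit insertion is achieved: Nov 27, 2019 + 6 weeks = Jan 8, 2020.
The first science data is downlinked: Jan 8, 2020 + 2 weeks = Jan 22, 2020.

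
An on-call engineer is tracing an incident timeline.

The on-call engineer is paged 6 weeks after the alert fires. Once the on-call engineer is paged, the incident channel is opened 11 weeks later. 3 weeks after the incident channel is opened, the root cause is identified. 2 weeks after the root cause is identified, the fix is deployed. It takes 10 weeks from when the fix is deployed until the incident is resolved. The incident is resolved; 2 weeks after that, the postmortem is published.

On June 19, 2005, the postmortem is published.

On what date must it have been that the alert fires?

October 24, 2004

The postmortem is published: Jun 19, 2005.
The incident is resolved: Jun 19, 2005 − 2 weeks = Jun 5, 2005.
The fix is deployed: Jun 5, 2005 − 10 weeks = Mar 27, 2005.
The root cause is identified: Mar 27, 2005 − 2 weeks = Mar 13, 2005.
The incident channel is opened: Mar 13, 2005 − 3 weeks = Feb 20, 2005.
The on-call engineer is paged: Feb 20, 2005 − 11 weeks = Dec 5, 2004.
The alert fires: Dec 5, 2004 − 6 weeks = Oct 24, 2004.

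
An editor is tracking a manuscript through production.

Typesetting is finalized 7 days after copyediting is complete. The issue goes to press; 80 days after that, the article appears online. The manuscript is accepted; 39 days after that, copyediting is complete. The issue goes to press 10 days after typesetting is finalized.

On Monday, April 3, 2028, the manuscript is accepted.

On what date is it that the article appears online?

Thursday, August 17, 2028

The manuscript is accepted: Apr 3, 2028.
Copyediting is complete: Apr 3, 2028 + 39 days = May 12, 2028.
Typesetting is finalized: May 12, 2028 + 7 days = May 19, 2028.
The issue goes to press: May 19, 2028 + 10 days = May 29, 2028.
The article appears online: May 29, 2028 + 80 days = Aug 17, 2028.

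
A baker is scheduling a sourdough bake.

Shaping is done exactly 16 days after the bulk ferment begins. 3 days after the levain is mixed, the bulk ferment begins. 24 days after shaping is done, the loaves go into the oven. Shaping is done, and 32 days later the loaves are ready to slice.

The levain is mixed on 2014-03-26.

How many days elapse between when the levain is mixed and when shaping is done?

19 days

Causal path: the levain is mixed → the bulk ferment begins → shaping is done.
Total delay along the path: 3 + 16 = 19 days.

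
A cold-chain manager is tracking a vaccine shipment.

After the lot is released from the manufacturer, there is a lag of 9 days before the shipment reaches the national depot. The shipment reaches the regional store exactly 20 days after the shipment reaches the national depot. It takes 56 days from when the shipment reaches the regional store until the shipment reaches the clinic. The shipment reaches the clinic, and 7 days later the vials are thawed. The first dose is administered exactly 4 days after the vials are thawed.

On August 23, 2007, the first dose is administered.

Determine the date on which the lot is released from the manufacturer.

The first dose is administered: Aug 23, 2007.
The vials are thawed: Aug 23, 2007 − 4 days = Aug 19, 2007.
The shipment reaches the clinic: Aug 19, 2007 − 7 days = Aug 12, 2007.
The shipment reaches the regional store: Aug 12, 2007 − 56 days = Jun 17, 2007.
The shipment reaches the national depot: Jun 17, 2007 − 20 days = May 28, 2007.
The lot is released from the manufacturer: May 28, 2007 − 9 days = May 19, 2007.

May 19, 2007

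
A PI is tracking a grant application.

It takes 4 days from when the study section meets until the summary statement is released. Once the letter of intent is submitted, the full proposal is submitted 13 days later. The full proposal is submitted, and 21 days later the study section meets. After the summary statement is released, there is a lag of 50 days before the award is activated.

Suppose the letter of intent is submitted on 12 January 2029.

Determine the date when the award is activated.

10 April 2029

The letter of intent is submitted: Jan 12, 2029.
The full proposal is submitted: Jan 12, 2029 + 13 days = Jan 25, 2029.
The study section meets: Jan 25, 2029 + 21 days = Feb 15, 2029.
The summary statement is released: Feb 15, 2029 + 4 days = Feb 19, 2029.
The award is activated: Feb 19, 2029 + 50 days = Apr 10, 2029.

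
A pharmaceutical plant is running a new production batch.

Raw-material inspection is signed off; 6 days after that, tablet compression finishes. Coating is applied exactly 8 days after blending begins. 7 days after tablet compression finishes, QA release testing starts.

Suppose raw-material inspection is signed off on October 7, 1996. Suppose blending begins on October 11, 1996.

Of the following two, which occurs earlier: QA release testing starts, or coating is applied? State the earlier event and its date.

Raw-material inspection is signed off: Oct 7, 1996.
Tablet compression finishes: Oct 7, 1996 + 6 days = Oct 13, 1996.
QA release testing starts: Oct 13, 1996 + 7 days = Oct 20, 1996.
Blending begins: Oct 11, 1996.
Coating is applied: Oct 11, 1996 + 8 days = Oct 19, 1996.
Comparing: QA release testing starts on Oct 20, 1996 vs coating is applied on Oct 19, 1996. Earlier: coating is applied.

Coating is applied — October 19, 1996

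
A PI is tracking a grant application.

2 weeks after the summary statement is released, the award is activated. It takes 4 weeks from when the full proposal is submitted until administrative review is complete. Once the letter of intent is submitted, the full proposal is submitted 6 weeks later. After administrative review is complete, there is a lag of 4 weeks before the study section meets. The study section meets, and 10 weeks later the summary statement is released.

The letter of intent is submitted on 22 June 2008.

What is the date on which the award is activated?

The letter of intent is submitted: Jun 22, 2008.
The full proposal is submitted: Jun 22, 2008 + 6 weeks = Aug 3, 2008.
Administrative review is complete: Aug 3, 2008 + 4 weeks = Aug 31, 2008.
The study section meets: Aug 31, 2008 + 4 weeks = Sep 28, 2008.
The summary statement is released: Sep 28, 2008 + 10 weeks = Dec 7, 2008.
The award is activated: Dec 7, 2008 + 2 weeks = Dec 21, 2008.

21 December 2008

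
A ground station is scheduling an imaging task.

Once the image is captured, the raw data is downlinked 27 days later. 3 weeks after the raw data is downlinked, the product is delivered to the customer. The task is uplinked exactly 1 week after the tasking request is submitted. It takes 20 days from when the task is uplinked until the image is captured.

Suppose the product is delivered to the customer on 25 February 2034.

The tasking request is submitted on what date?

12 December 2033

The product is delivered to the customer: Feb 25, 2034.
The raw data is downlinked: Feb 25, 2034 − 3 weeks = Feb 4, 2034.
The image is captured: Feb 4, 2034 − 27 days = Jan 8, 2034.
The task is uplinked: Jan 8, 2034 − 20 days = Dec 19, 2033.
The tasking request is submitted: Dec 19, 2033 − 1 week = Dec 12, 2033.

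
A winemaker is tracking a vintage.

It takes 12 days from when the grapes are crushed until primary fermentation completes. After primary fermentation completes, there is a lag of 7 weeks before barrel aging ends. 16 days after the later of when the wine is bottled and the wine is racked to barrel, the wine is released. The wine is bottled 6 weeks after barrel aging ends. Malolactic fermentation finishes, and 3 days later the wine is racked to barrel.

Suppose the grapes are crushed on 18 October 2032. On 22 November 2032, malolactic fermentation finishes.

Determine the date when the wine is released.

The grapes are crushed: Oct 18, 2032.
Primary fermentation completes: Oct 18, 2032 + 12 days = Oct 30, 2032.
Barrel aging ends: Oct 30, 2032 + 7 weeks = Dec 18, 2032.
The wine is bottled: Dec 18, 2032 + 6 weeks = Jan 29, 2033.
Malolactic fermentation finishes: Nov 22, 2032.
The wine is racked to barrel: Nov 22, 2032 + 3 days = Nov 25, 2032.
Both prerequisites met — the wine is bottled (Jan 29, 2033), the wine is racked to barrel (Nov 25, 2032); the later is Jan 29, 2033.
The wine is released: Jan 29, 2033 + 16 days = Feb 14, 2033.

14 February 2033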